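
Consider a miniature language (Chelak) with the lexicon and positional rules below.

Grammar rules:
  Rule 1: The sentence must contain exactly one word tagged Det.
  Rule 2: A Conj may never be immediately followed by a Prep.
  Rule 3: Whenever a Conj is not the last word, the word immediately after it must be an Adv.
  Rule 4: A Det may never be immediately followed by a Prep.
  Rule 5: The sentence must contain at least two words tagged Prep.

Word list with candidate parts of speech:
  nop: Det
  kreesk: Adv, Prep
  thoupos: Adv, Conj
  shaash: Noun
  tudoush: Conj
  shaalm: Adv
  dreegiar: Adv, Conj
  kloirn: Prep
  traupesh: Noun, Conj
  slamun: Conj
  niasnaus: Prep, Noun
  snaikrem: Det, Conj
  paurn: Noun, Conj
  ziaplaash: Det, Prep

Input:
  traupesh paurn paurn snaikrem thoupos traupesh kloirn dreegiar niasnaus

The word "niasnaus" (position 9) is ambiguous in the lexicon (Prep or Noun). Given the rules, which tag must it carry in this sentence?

Prep

Candidates per position — 1:traupesh {Noun,Conj}; 2:paurn {Noun,Conj}; 3:paurn {Noun,Conj}; 4:snaikrem {Det,Conj}; 5:thoupos {Adv,Conj}; 6:traupesh {Noun,Conj}; 7:kloirn {Prep}; 8:dreegiar {Adv,Conj}; 9:niasnaus {Prep,Noun}.
At position 1, choosing Conj makes rule 3 impossible to satisfy; hence Noun.
At position 2, choosing Conj makes rule 3 impossible to satisfy; hence Noun.
At position 3, choosing Conj makes rule 3 impossible to satisfy; hence Noun.
At position 4, choosing Conj makes rule 1 impossible to satisfy; hence Det.
At position 5, choosing Conj makes rule 3 impossible to satisfy; hence Adv.
At position 6, choosing Conj makes rule 2 impossible to satisfy; hence Noun.
At position 8, choosing Conj makes rule 3 impossible to satisfy; hence Adv.
At position 9, choosing Noun makes rule 5 impossible to satisfy; hence Prep.
So the tagging must be: Noun Noun Noun Det Adv Noun Prep Adv Prep.
Checking: rule 1 satisfied; rule 2 satisfied; rule 3 satisfied; rule 4 satisfied; rule 5 satisfied.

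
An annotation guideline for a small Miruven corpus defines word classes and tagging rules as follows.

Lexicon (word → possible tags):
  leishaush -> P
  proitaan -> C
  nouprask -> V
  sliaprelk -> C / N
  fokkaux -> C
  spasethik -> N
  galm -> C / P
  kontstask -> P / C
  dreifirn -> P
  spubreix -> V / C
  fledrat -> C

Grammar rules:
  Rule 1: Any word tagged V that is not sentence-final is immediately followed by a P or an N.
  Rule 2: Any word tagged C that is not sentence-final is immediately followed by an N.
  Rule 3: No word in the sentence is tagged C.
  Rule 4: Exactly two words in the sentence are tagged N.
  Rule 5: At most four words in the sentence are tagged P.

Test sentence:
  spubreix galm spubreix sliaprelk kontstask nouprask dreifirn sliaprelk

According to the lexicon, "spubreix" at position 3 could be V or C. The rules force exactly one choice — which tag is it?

Candidates per position — 1:spubreix {V,C}; 2:galm {C,P}; 3:spubreix {V,C}; 4:sliaprelk {C,N}; 5:kontstask {P,C}; 6:nouprask {V}; 7:dreifirn {P}; 8:sliaprelk {C,N}.
Word 1 cannot be C — rule 2 would then fail for every completion. It is V.
Word 2 cannot be C — rule 1 would then fail for every completion. It is P.
Word 3 cannot be C — rule 3 would then fail for every completion. It is V.
Word 4 cannot be C — rule 1 would then fail for every completion. It is N.
Word 5 cannot be C — rule 2 would then fail for every completion. It is P.
Word 8 cannot be C — rule 3 would then fail for every completion. It is N.
The unique satisfying tagging is: V P V N P V P N.
Check: rule 1 ok; rule 2 ok; rule 3 ok; rule 4 ok; rule 5 ok.

V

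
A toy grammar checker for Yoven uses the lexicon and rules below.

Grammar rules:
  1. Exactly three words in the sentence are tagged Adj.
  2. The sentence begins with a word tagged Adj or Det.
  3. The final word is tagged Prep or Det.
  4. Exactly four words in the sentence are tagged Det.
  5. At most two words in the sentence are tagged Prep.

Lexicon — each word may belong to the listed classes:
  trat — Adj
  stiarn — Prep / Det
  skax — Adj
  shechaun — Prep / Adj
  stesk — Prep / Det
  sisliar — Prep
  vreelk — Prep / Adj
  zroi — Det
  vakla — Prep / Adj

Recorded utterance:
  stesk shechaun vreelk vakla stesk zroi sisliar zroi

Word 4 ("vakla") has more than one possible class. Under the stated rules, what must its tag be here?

Adj

Candidates per position — 1:stesk {Prep,Det}; 2:shechaun {Prep,Adj}; 3:vreelk {Prep,Adj}; 4:vakla {Prep,Adj}; 5:stesk {Prep,Det}; 6:zroi {Det}; 7:sisliar {Prep}; 8:zroi {Det}.
At position 1, choosing Prep makes rule 2 impossible to satisfy; hence Det.
At position 2, choosing Prep makes rule 1 impossible to satisfy; hence Adj.
At position 3, choosing Prep makes rule 1 impossible to satisfy; hence Adj.
At position 4, choosing Prep makes rule 1 impossible to satisfy; hence Adj.
At position 5, choosing Prep makes rule 4 impossible to satisfy; hence Det.
So the tagging must be: Det Adj Adj Adj Det Det Prep Det.
Rule-by-rule: rule 1 satisfied; rule 2 satisfied; rule 3 satisfied; rule 4 satisfied; rule 5 satisfied.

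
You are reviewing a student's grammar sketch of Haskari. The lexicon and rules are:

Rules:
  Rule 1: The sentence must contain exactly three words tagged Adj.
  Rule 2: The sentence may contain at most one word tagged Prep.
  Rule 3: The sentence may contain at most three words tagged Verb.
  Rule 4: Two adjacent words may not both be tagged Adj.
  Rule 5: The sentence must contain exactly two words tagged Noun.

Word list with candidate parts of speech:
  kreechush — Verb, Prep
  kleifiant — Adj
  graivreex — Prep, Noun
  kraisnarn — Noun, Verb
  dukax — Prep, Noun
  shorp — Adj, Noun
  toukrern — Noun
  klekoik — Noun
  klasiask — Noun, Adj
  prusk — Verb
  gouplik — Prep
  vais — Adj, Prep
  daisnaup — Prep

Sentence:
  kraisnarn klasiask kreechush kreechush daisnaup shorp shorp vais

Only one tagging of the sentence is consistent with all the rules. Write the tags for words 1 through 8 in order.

Candidates per position — 1:kraisnarn {Noun,Verb}; 2:klasiask {Noun,Adj}; 3:kreechush {Verb,Prep}; 4:kreechush {Verb,Prep}; 5:daisnaup {Prep}; 6:shorp {Adj,Noun}; 7:shorp {Adj,Noun}; 8:vais {Adj,Prep}.
Position 3: Prep is ruled out by rule 2; that leaves Verb.
Position 4: Prep is ruled out by rule 2; that leaves Verb.
Position 8: Prep is ruled out by rule 2; that leaves Adj.
Position 7: Adj is ruled out by rule 4; that leaves Noun.
Position 2: Noun is ruled out by rule 1; that leaves Adj.
Position 6: Noun is ruled out by rule 1; that leaves Adj.
Position 1: Verb is ruled out by rule 5; that leaves Noun.
That leaves exactly one tagging: Noun Adj Verb Verb Prep Adj Noun Adj.
Verifying each rule — rule 1 ✓; rule 2 ✓; rule 3 ✓; rule 4 ✓; rule 5 ✓.

Noun Adj Verb Verb Prep Adj Noun Adj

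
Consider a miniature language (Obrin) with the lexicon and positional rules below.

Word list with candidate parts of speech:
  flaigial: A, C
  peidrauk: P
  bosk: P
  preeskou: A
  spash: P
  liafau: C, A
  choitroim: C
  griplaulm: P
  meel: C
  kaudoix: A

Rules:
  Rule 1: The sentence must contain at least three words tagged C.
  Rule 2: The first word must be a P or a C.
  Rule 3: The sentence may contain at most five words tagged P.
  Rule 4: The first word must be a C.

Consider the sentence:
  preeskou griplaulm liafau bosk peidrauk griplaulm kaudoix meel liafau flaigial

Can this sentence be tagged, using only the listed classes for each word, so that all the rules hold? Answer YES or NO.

NO

Candidates per position — 1:preeskou {A}; 2:griplaulm {P}; 3:liafau {C,A}; 4:bosk {P}; 5:peidrauk {P}; 6:griplaulm {P}; 7:kaudoix {A}; 8:meel {C}; 9:liafau {C,A}; 10:flaigial {A,C}.
Rule 2 cannot be satisfied by any choice of tags from the lexicon.
So there is no consistent tagging.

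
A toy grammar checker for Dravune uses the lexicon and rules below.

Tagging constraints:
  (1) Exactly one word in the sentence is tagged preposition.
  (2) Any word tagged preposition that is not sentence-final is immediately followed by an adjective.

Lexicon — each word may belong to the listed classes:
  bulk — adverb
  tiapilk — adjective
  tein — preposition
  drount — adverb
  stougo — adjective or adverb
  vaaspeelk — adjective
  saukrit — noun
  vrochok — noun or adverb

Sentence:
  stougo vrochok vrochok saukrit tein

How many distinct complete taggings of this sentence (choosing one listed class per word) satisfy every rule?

Candidates per position — 1:stougo {adjective,adverb}; 2:vrochok {noun,adverb}; 3:vrochok {noun,adverb}; 4:saukrit {noun}; 5:tein {preposition}.
There are 8 candidate sequences in total.
Checking each against the rules leaves 8 sequences.
Count = 8.

8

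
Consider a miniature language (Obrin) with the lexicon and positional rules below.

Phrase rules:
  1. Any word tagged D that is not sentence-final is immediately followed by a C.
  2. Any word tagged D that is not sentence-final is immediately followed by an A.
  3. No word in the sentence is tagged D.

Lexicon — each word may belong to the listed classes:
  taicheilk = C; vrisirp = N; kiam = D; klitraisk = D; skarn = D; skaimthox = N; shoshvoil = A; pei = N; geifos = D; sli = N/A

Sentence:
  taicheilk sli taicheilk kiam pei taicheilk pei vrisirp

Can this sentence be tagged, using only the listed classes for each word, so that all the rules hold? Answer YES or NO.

Candidates per position — 1:taicheilk {C}; 2:sli {N,A}; 3:taicheilk {C}; 4:kiam {D}; 5:pei {N}; 6:taicheilk {C}; 7:pei {N}; 8:vrisirp {N}.
Rule 1 cannot be satisfied by any choice of tags from the lexicon.
So there is no consistent tagging.

NO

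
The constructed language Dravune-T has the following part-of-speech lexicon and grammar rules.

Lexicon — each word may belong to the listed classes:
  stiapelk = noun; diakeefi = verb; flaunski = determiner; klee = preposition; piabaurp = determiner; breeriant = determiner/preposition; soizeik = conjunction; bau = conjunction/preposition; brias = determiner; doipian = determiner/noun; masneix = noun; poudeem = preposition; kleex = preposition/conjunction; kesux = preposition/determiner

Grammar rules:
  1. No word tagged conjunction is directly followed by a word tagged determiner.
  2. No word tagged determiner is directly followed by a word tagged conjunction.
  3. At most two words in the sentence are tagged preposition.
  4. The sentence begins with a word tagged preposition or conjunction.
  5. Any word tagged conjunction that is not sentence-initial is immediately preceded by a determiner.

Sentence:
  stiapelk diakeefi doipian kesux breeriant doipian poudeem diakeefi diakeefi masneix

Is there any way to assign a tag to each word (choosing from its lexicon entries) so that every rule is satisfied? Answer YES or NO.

NO

Candidates per position — 1:stiapelk {noun}; 2:diakeefi {verb}; 3:doipian {determiner,noun}; 4:kesux {preposition,determiner}; 5:breeriant {determiner,preposition}; 6:doipian {determiner,noun}; 7:poudeem {preposition}; 8:diakeefi {verb}; 9:diakeefi {verb}; 10:masneix {noun}.
Rule 4 cannot be satisfied by any choice of tags from the lexicon.
So there is no consistent tagging.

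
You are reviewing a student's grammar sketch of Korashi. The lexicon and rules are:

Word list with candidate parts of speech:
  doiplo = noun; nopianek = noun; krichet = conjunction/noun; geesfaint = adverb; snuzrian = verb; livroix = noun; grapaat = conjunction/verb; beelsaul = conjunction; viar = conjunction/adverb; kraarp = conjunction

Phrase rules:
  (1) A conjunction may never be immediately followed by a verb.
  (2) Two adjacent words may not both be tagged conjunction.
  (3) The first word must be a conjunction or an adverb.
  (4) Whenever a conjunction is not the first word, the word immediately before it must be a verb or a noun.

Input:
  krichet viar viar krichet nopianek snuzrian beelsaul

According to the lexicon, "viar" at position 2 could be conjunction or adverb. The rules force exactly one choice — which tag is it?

adverb

Candidates per position — 1:krichet {conjunction,noun}; 2:viar {conjunction,adverb}; 3:viar {conjunction,adverb}; 4:krichet {conjunction,noun}; 5:nopianek {noun}; 6:snuzrian {verb}; 7:beelsaul {conjunction}.
Position 1: tagging it noun would leave rule 3 unsatisfiable, so it must be conjunction.
Position 2: tagging it conjunction would leave rule 2 unsatisfiable, so it must be adverb.
Position 3: tagging it conjunction would leave rule 4 unsatisfiable, so it must be adverb.
Position 4: tagging it conjunction would leave rule 4 unsatisfiable, so it must be noun.
The unique satisfying tagging is: conjunction adverb adverb noun noun verb conjunction.
Rule-by-rule: rule 1 ✓; rule 2 ✓; rule 3 ✓; rule 4 ✓.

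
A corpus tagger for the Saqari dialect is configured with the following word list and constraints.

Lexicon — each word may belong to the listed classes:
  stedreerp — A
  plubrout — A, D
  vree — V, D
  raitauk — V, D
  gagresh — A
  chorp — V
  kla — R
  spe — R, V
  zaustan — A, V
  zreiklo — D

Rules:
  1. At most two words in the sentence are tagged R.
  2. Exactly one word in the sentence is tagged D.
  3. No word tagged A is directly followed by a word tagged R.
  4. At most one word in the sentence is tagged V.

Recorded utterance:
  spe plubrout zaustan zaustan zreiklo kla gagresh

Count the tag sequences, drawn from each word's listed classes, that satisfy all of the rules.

4

Candidates per position — 1:spe {R,V}; 2:plubrout {A,D}; 3:zaustan {A,V}; 4:zaustan {A,V}; 5:zreiklo {D}; 6:kla {R}; 7:gagresh {A}.
There are 16 candidate sequences in total.
The sequences that satisfy every rule: R A A A D R A; R A A V D R A; R A V A D R A; V A A A D R A.
Count = 4.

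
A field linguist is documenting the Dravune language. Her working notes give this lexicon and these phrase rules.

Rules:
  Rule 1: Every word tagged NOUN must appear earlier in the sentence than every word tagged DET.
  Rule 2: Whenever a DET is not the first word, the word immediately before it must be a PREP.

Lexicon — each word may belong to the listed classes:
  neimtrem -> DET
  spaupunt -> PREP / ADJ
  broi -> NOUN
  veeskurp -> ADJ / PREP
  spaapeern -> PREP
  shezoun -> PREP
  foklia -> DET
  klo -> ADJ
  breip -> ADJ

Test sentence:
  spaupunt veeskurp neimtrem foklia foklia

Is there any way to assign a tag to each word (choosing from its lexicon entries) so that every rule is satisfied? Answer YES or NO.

Candidates per position — 1:spaupunt {PREP,ADJ}; 2:veeskurp {ADJ,PREP}; 3:neimtrem {DET}; 4:foklia {DET}; 5:foklia {DET}.
Rule 2 cannot be satisfied by any choice of tags from the lexicon.
So there is no consistent tagging.

NO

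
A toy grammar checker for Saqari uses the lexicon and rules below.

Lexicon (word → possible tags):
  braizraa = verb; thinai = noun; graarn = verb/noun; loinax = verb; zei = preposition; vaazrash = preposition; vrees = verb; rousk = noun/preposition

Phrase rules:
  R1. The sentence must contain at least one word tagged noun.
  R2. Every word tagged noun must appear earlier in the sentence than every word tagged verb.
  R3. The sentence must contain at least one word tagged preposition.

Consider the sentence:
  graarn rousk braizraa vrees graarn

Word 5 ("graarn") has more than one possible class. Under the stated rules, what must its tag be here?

Candidates per position — 1:graarn {verb,noun}; 2:rousk {noun,preposition}; 3:braizraa {verb}; 4:vrees {verb}; 5:graarn {verb,noun}.
Position 2: noun is ruled out by rule 3; that leaves preposition.
Position 5: noun is ruled out by rule 2; that leaves verb.
Position 1: verb is ruled out by rule 1; that leaves noun.
The unique satisfying tagging is: noun preposition verb verb verb.
Check: rule 1 ok; rule 2 ok; rule 3 ok.

verb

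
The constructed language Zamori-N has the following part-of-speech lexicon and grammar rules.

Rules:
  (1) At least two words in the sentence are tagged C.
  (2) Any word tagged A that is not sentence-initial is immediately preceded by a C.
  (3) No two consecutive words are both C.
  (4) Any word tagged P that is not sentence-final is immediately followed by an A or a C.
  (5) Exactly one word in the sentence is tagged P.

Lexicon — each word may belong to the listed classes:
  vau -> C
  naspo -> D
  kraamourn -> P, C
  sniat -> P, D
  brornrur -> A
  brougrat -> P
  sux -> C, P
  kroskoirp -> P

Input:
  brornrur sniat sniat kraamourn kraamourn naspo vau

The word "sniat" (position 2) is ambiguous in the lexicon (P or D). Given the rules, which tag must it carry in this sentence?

Candidates per position — 1:brornrur {A}; 2:sniat {P,D}; 3:sniat {P,D}; 4:kraamourn {P,C}; 5:kraamourn {P,C}; 6:naspo {D}; 7:vau {C}.
If word 2 were P, no tagging could satisfy rule 4; so word 2 is D.
If word 5 were P, no tagging could satisfy rule 4; so word 5 is C.
If word 4 were C, no tagging could satisfy rule 3; so word 4 is P.
If word 3 were P, no tagging could satisfy rule 4; so word 3 is D.
That leaves exactly one tagging: A D D P C D C.
Verifying each rule — rule 1 ✓; rule 2 ✓; rule 3 ✓; rule 4 ✓; rule 5 ✓.

D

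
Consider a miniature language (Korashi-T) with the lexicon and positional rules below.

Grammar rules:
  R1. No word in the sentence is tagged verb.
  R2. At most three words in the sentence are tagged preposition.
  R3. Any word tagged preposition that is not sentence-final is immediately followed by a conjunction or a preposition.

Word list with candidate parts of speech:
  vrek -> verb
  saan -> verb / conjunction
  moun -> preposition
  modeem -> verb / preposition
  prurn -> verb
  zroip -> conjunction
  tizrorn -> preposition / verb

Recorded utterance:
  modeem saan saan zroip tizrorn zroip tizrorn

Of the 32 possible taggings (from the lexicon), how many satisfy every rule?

1

Candidates per position — 1:modeem {verb,preposition}; 2:saan {verb,conjunction}; 3:saan {verb,conjunction}; 4:zroip {conjunction}; 5:tizrorn {preposition,verb}; 6:zroip {conjunction}; 7:tizrorn {preposition,verb}.
There are 32 candidate sequences in total.
The sequences that satisfy every rule: preposition conjunction conjunction conjunction preposition conjunction preposition.
Count = 1.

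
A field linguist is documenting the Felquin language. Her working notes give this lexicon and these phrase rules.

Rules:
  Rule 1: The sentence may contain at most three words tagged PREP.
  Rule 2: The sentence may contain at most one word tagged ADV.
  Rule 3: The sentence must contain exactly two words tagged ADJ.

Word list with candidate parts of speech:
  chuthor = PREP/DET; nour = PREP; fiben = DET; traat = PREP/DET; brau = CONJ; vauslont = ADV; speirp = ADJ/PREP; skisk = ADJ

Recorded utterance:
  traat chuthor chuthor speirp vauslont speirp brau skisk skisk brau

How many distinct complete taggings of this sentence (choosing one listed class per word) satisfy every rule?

Candidates per position — 1:traat {PREP,DET}; 2:chuthor {PREP,DET}; 3:chuthor {PREP,DET}; 4:speirp {ADJ,PREP}; 5:vauslont {ADV}; 6:speirp {ADJ,PREP}; 7:brau {CONJ}; 8:skisk {ADJ}; 9:skisk {ADJ}; 10:brau {CONJ}.
There are 32 candidate sequences in total.
The sequences that satisfy every rule: PREP DET DET PREP ADV PREP CONJ ADJ ADJ CONJ; DET PREP DET PREP ADV PREP CONJ ADJ ADJ CONJ; DET DET PREP PREP ADV PREP CONJ ADJ ADJ CONJ; DET DET DET PREP ADV PREP CONJ ADJ ADJ CONJ.
Count = 4.

4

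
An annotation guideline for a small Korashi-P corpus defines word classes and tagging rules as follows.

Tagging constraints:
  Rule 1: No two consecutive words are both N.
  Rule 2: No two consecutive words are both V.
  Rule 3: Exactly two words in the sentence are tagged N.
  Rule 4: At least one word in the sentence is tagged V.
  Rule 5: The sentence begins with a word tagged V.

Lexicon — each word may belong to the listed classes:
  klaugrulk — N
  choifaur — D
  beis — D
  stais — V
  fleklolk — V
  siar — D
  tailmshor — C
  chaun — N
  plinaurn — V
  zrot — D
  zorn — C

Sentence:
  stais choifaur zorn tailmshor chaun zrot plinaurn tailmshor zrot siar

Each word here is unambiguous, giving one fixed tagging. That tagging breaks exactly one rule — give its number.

3

Fixed tagging: V D C C N D V C D D.
Applying the rules: R1 holds, R2 holds, R3 violated, R4 holds, R5 holds.
Only rule 3 fails.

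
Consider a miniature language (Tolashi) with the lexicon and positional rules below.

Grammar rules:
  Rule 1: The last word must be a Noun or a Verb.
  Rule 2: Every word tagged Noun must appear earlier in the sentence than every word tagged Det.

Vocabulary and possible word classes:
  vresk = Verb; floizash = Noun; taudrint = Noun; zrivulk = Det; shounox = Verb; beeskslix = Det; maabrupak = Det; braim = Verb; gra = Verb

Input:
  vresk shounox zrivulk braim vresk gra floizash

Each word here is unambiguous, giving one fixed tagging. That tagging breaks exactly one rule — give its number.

Fixed tagging: Verb Verb Det Verb Verb Verb Noun.
Rule check: R1 ✓, R2 ✗.
Only rule 2 fails.

2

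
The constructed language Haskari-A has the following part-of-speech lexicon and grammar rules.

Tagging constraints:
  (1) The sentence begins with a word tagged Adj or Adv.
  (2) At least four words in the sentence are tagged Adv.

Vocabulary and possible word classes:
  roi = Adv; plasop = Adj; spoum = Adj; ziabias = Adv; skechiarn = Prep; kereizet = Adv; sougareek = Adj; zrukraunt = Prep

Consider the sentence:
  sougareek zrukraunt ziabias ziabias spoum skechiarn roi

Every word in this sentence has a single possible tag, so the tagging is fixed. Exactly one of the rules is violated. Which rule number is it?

2

Fixed tagging: Adj Prep Adv Adv Adj Prep Adv.
Rule check: R1 holds, R2 violated.
Only rule 2 fails.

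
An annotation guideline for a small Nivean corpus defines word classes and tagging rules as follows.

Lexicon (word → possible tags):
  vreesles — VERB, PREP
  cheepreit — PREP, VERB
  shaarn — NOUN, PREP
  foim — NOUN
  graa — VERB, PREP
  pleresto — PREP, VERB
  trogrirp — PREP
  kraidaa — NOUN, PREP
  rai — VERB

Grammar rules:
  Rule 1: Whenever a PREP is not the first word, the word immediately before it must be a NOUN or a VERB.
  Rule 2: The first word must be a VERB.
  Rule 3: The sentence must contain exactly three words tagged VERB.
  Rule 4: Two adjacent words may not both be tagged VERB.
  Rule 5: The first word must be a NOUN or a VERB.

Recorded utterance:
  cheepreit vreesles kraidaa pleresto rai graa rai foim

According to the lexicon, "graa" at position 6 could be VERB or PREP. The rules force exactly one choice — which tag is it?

PREP

Candidates per position — 1:cheepreit {PREP,VERB}; 2:vreesles {VERB,PREP}; 3:kraidaa {NOUN,PREP}; 4:pleresto {PREP,VERB}; 5:rai {VERB}; 6:graa {VERB,PREP}; 7:rai {VERB}; 8:foim {NOUN}.
Position 1: tagging it PREP would leave rule 2 unsatisfiable, so it must be VERB.
Position 2: tagging it VERB would leave rule 3 unsatisfiable, so it must be PREP.
Position 3: tagging it PREP would leave rule 1 unsatisfiable, so it must be NOUN.
Position 4: tagging it VERB would leave rule 3 unsatisfiable, so it must be PREP.
Position 6: tagging it VERB would leave rule 3 unsatisfiable, so it must be PREP.
The unique satisfying tagging is: VERB PREP NOUN PREP VERB PREP VERB NOUN.
Verifying each rule — rule 1 ok; rule 2 ok; rule 3 ok; rule 4 ok; rule 5 ok.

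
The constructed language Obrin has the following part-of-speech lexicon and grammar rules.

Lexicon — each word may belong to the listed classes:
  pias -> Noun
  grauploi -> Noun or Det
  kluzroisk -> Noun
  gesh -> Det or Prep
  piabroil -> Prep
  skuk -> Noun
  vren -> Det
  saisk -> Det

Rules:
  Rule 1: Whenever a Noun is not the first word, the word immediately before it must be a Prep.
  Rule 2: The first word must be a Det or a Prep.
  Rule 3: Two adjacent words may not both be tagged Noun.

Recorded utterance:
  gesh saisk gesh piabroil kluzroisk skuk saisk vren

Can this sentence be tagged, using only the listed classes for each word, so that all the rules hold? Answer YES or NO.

NO

Candidates per position — 1:gesh {Det,Prep}; 2:saisk {Det}; 3:gesh {Det,Prep}; 4:piabroil {Prep}; 5:kluzroisk {Noun}; 6:skuk {Noun}; 7:saisk {Det}; 8:vren {Det}.
Rule 1 cannot be satisfied by any choice of tags from the lexicon.
So there is no consistent tagging.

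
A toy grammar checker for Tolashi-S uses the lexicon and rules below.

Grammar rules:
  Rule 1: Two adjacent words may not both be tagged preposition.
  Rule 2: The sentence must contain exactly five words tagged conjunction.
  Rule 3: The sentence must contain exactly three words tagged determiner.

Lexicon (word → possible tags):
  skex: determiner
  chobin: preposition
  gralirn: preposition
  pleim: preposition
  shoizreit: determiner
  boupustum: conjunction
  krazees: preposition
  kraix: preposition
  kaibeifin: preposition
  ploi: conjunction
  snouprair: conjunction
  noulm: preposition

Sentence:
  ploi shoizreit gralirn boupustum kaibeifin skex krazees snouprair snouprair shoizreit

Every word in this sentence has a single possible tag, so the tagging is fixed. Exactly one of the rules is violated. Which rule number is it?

2

Fixed tagging: conjunction determiner preposition conjunction preposition determiner preposition conjunction conjunction determiner.
Applying the rules: R1 holds, R2 violated, R3 holds.
Only rule 2 fails.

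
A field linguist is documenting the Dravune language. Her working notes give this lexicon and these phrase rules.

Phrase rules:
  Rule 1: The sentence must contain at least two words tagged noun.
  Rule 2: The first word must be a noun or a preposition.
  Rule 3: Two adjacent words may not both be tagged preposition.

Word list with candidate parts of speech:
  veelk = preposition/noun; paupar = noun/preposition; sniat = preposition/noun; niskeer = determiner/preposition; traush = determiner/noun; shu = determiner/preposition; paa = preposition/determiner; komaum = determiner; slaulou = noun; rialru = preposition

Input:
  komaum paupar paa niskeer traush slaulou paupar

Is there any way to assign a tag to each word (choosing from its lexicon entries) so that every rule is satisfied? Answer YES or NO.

Candidates per position — 1:komaum {determiner}; 2:paupar {noun,preposition}; 3:paa {preposition,determiner}; 4:niskeer {determiner,preposition}; 5:traush {determiner,noun}; 6:slaulou {noun}; 7:paupar {noun,preposition}.
Rule 2 cannot be satisfied by any choice of tags from the lexicon.
So there is no consistent tagging.

NO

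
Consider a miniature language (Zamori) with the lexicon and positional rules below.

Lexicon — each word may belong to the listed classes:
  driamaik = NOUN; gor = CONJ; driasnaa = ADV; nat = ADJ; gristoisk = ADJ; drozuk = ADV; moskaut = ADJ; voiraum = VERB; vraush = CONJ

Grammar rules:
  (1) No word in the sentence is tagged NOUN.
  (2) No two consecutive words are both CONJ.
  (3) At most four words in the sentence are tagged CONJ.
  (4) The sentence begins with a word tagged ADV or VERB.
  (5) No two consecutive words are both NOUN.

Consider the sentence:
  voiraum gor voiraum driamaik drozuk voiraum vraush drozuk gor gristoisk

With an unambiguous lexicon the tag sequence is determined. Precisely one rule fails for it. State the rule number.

Fixed tagging: VERB CONJ VERB NOUN ADV VERB CONJ ADV CONJ ADJ.
Applying the rules: R1 fail, R2 pass, R3 pass, R4 pass, R5 pass.
Only rule 1 fails.

1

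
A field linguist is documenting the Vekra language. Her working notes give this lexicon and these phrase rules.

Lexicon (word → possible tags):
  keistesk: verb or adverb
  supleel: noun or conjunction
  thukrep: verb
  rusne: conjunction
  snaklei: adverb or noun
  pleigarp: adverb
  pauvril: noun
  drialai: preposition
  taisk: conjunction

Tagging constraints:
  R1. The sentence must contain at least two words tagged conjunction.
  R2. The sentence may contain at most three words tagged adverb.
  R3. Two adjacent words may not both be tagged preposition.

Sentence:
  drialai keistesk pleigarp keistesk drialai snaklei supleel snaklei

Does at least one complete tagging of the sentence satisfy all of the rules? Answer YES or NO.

NO

Candidates per position — 1:drialai {preposition}; 2:keistesk {verb,adverb}; 3:pleigarp {adverb}; 4:keistesk {verb,adverb}; 5:drialai {preposition}; 6:snaklei {adverb,noun}; 7:supleel {noun,conjunction}; 8:snaklei {adverb,noun}.
Rule 1 cannot be satisfied by any choice of tags from the lexicon.
So there is no consistent tagging.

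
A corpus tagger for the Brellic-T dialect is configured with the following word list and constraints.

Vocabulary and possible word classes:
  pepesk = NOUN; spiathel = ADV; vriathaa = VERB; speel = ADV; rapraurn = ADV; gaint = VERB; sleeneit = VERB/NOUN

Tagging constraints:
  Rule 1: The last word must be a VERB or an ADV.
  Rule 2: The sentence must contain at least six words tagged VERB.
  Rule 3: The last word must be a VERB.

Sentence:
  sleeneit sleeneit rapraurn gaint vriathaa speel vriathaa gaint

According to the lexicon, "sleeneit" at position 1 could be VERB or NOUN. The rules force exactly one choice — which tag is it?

Candidates per position — 1:sleeneit {VERB,NOUN}; 2:sleeneit {VERB,NOUN}; 3:rapraurn {ADV}; 4:gaint {VERB}; 5:vriathaa {VERB}; 6:speel {ADV}; 7:vriathaa {VERB}; 8:gaint {VERB}.
If word 1 were NOUN, no tagging could satisfy rule 2; so word 1 is VERB.
If word 2 were NOUN, no tagging could satisfy rule 2; so word 2 is VERB.
So the tagging must be: VERB VERB ADV VERB VERB ADV VERB VERB.
Rule-by-rule: rule 1 holds; rule 2 holds; rule 3 holds.

VERB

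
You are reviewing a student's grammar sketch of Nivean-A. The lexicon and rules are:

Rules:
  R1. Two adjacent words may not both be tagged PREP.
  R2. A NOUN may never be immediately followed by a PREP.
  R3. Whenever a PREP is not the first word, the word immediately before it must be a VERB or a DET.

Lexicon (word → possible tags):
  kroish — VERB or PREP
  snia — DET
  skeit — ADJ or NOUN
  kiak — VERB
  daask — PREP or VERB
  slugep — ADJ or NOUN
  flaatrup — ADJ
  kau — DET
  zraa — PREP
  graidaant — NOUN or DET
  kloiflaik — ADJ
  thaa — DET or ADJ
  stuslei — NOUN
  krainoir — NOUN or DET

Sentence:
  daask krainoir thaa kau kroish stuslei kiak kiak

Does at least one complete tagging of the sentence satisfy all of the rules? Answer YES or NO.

YES

Candidates per position — 1:daask {PREP,VERB}; 2:krainoir {NOUN,DET}; 3:thaa {DET,ADJ}; 4:kau {DET}; 5:kroish {VERB,PREP}; 6:stuslei {NOUN}; 7:kiak {VERB}; 8:kiak {VERB}.
One satisfying assignment: VERB DET DET DET VERB NOUN VERB VERB.
Check: rule 1 satisfied; rule 2 satisfied; rule 3 satisfied.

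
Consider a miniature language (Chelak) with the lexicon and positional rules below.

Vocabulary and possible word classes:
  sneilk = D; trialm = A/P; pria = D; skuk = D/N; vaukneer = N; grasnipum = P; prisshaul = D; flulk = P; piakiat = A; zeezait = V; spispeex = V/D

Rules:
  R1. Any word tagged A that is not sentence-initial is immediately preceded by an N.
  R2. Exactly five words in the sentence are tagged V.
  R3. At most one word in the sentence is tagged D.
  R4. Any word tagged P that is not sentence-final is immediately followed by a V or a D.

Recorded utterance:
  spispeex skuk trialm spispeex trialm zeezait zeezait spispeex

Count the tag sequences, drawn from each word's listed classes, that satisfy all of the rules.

3

Candidates per position — 1:spispeex {V,D}; 2:skuk {D,N}; 3:trialm {A,P}; 4:spispeex {V,D}; 5:trialm {A,P}; 6:zeezait {V}; 7:zeezait {V}; 8:spispeex {V,D}.
There are 64 candidate sequences in total.
The sequences that satisfy every rule: V D P V P V V V; V N A V P V V V; V N P V P V V V.
Count = 3.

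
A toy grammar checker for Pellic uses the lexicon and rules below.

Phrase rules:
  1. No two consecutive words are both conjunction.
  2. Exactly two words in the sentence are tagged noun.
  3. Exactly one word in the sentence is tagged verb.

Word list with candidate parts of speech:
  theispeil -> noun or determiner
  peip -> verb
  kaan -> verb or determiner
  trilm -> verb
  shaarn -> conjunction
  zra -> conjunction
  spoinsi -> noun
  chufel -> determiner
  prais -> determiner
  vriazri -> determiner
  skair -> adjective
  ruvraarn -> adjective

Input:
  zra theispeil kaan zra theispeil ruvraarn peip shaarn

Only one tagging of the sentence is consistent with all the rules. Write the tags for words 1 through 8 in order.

conjunction noun determiner conjunction noun adjective verb conjunction

Candidates per position — 1:zra {conjunction}; 2:theispeil {noun,determiner}; 3:kaan {verb,determiner}; 4:zra {conjunction}; 5:theispeil {noun,determiner}; 6:ruvraarn {adjective}; 7:peip {verb}; 8:shaarn {conjunction}.
Word 2 cannot be determiner — rule 2 would then fail for every completion. It is noun.
Word 3 cannot be verb — rule 3 would then fail for every completion. It is determiner.
Word 5 cannot be determiner — rule 2 would then fail for every completion. It is noun.
That leaves exactly one tagging: conjunction noun determiner conjunction noun adjective verb conjunction.
Verifying each rule — rule 1 ok; rule 2 ok; rule 3 ok.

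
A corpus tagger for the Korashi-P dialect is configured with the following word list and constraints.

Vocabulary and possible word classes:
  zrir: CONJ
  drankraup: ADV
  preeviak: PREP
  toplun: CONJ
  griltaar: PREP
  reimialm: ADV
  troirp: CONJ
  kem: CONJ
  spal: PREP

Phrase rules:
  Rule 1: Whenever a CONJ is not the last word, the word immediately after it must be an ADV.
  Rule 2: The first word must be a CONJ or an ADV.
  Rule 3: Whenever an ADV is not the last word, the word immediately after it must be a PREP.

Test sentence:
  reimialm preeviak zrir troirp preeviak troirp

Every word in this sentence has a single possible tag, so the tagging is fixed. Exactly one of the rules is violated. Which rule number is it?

Fixed tagging: ADV PREP CONJ CONJ PREP CONJ.
Rule check: R1 fail, R2 pass, R3 pass.
Only rule 1 fails.

1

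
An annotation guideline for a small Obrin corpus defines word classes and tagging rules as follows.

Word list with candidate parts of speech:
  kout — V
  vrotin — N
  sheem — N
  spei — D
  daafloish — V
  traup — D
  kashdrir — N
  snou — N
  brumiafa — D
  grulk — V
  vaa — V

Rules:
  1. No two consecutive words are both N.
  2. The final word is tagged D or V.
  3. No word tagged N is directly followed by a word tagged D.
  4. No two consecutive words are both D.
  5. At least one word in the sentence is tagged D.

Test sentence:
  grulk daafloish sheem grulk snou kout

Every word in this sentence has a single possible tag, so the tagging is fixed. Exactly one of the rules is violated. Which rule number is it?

5

Fixed tagging: V V N V N V.
Applying the rules: R1 holds, R2 holds, R3 holds, R4 holds, R5 violated.
Only rule 5 fails.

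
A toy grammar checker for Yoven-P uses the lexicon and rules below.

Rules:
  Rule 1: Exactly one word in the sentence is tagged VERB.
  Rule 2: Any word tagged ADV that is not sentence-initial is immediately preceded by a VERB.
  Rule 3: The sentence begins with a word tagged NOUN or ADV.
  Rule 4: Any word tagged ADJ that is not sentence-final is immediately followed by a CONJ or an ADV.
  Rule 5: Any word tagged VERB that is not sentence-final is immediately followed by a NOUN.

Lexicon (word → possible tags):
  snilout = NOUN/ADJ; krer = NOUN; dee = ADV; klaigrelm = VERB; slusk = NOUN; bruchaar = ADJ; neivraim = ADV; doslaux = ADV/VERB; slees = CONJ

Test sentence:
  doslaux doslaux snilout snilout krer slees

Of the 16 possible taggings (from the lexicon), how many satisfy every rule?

1

Candidates per position — 1:doslaux {ADV,VERB}; 2:doslaux {ADV,VERB}; 3:snilout {NOUN,ADJ}; 4:snilout {NOUN,ADJ}; 5:krer {NOUN}; 6:slees {CONJ}.
There are 16 candidate sequences in total.
The sequences that satisfy every rule: ADV VERB NOUN NOUN NOUN CONJ.
Count = 1.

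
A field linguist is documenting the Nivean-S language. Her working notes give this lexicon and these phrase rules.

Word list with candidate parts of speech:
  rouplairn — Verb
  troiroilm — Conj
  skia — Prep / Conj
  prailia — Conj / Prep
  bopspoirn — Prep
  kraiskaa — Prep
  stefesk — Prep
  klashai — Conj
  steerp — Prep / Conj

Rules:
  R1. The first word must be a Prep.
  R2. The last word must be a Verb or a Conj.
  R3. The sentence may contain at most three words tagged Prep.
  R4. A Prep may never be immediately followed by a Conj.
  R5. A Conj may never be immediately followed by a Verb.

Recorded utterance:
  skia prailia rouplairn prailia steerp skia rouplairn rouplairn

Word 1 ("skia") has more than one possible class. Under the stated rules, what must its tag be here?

Prep

Candidates per position — 1:skia {Prep,Conj}; 2:prailia {Conj,Prep}; 3:rouplairn {Verb}; 4:prailia {Conj,Prep}; 5:steerp {Prep,Conj}; 6:skia {Prep,Conj}; 7:rouplairn {Verb}; 8:rouplairn {Verb}.
Position 1: tagging it Conj would leave rule 1 unsatisfiable, so it must be Prep.
Position 2: tagging it Conj would leave rule 4 unsatisfiable, so it must be Prep.
Position 6: tagging it Conj would leave rule 5 unsatisfiable, so it must be Prep.
Position 4: tagging it Prep would leave rule 3 unsatisfiable, so it must be Conj.
Position 5: tagging it Prep would leave rule 3 unsatisfiable, so it must be Conj.
That leaves exactly one tagging: Prep Prep Verb Conj Conj Prep Verb Verb.
Verifying each rule — rule 1 ok; rule 2 ok; rule 3 ok; rule 4 ok; rule 5 ok.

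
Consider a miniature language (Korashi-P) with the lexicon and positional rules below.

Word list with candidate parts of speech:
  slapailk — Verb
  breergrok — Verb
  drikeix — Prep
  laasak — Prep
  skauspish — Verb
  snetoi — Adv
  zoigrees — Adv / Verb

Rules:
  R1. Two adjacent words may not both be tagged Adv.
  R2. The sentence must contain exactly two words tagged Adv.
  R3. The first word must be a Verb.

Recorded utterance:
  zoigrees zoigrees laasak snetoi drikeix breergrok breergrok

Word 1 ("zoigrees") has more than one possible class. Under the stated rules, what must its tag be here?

Candidates per position — 1:zoigrees {Adv,Verb}; 2:zoigrees {Adv,Verb}; 3:laasak {Prep}; 4:snetoi {Adv}; 5:drikeix {Prep}; 6:breergrok {Verb}; 7:breergrok {Verb}.
Word 1 cannot be Adv — rule 3 would then fail for every completion. It is Verb.
Word 2 cannot be Verb — rule 2 would then fail for every completion. It is Adv.
The only consistent sequence is: Verb Adv Prep Adv Prep Verb Verb.
Check: rule 1 satisfied; rule 2 satisfied; rule 3 satisfied.

Verb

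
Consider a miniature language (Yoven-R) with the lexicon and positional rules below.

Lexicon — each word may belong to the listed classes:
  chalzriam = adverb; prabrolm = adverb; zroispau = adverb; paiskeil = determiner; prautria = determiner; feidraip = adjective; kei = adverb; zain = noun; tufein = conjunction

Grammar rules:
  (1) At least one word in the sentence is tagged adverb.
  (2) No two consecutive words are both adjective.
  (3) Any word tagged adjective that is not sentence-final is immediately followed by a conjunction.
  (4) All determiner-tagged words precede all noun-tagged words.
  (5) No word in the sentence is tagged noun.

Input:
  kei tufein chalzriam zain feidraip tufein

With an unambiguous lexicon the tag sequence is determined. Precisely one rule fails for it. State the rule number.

Fixed tagging: adverb conjunction adverb noun adjective conjunction.
Applying the rules: R1 ok, R2 ok, R3 ok, R4 ok, R5 fails.
Only rule 5 fails.

5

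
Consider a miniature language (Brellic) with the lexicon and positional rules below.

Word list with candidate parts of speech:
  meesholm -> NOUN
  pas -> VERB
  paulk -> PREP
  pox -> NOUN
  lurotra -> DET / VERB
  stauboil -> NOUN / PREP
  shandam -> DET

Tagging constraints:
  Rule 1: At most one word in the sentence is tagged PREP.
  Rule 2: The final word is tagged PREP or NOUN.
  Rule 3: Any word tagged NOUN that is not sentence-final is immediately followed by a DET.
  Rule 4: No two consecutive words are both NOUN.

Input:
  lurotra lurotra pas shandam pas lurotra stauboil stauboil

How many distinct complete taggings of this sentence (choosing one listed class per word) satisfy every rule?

Candidates per position — 1:lurotra {DET,VERB}; 2:lurotra {DET,VERB}; 3:pas {VERB}; 4:shandam {DET}; 5:pas {VERB}; 6:lurotra {DET,VERB}; 7:stauboil {NOUN,PREP}; 8:stauboil {NOUN,PREP}.
There are 32 candidate sequences in total.
Checking each against the rules leaves 8 sequences.
Count = 8.

8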